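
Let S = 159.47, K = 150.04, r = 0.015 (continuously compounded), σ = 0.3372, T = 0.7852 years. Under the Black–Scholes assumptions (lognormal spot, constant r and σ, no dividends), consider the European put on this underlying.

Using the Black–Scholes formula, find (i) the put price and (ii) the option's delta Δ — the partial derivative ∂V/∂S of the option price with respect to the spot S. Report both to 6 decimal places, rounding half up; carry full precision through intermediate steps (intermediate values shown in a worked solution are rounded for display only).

σ√T = 0.3372·√0.7852 = 0.298798
d₁ = (ln(S/K) + (r+σ²/2)T) / (σ√T) = (ln(159.47/150.04) + (0.015+0.3372²/2)·0.7852) / 0.298798 = (0.060954 + 0.056418) / 0.298798 = 0.392814
d₂ = d₁ − σ√T = 0.392814 − 0.298798 = 0.094016
e^{−rT} = e^{−0.015·0.7852} = 0.988291
N(−d₁) = 0.347228,  N(−d₂) = 0.462548
Put price V = K·e^{−rT}·N(−d₂) − S·N(−d₁) = 68.588134 − 55.372523 = 13.215611
Δ = −N(−d₁) = -0.347228

price = 13.215611
Δ = -0.347228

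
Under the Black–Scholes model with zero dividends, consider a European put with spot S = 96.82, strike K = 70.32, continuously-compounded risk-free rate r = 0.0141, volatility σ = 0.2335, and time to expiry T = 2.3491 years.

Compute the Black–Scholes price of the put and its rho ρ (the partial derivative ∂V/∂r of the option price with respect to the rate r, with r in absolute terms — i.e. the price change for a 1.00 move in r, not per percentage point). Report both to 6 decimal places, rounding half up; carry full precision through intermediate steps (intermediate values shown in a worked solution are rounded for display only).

σ√T = 0.2335·√2.3491 = 0.357880
d₁ = (ln(S/K) + (r+σ²/2)T) / (σ√T) = (ln(96.82/70.32) + (0.0141+0.2335²/2)·2.3491) / 0.357880 = (0.319797 + 0.097161) / 0.357880 = 1.165079
d₂ = d₁ − σ√T = 1.165079 − 0.357880 = 0.807199
e^{−rT} = e^{−0.0141·2.3491} = 0.967420
N(−d₁) = 0.121993,  N(−d₂) = 0.209776
Put price V = K·e^{−rT}·N(−d₂) − S·N(−d₁) = 14.270843 − 11.811407 = 2.459436
ρ = −K·T·e^{−rT}·N(−d₂) = -33.523638

price = 2.459436
ρ = -33.523638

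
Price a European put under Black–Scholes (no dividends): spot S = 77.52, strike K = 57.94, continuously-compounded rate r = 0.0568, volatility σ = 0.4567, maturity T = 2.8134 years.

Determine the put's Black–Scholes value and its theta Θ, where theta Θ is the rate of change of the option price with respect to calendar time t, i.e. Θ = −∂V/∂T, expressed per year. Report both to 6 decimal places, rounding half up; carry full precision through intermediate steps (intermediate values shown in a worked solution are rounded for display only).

σ√T = 0.4567·√2.8134 = 0.766032
d₁ = (ln(S/K) + (r+σ²/2)T) / (σ√T) = (ln(77.52/57.94) + (0.0568+0.4567²/2)·2.8134) / 0.766032 = (0.291128 + 0.453203) / 0.766032 = 0.971672
d₂ = d₁ − σ√T = 0.971672 − 0.766032 = 0.205640
e^{−rT} = e^{−0.0568·2.8134} = 0.852313
N(−d₁) = 0.165607,  N(−d₂) = 0.418536
Put price V = K·e^{−rT}·N(−d₂) − S·N(−d₁) = 20.668579 − 12.837850 = 7.830729
φ(d₁) = (1/√(2π))·e^{−d₁²/2} = 0.248823
Θ = −S·φ(d₁)·σ/(2√T) + r·K·e^{−rT}·N(−d₂) = −2.625974 + 1.173975 = -1.451999

price = 7.830729
Θ = -1.451999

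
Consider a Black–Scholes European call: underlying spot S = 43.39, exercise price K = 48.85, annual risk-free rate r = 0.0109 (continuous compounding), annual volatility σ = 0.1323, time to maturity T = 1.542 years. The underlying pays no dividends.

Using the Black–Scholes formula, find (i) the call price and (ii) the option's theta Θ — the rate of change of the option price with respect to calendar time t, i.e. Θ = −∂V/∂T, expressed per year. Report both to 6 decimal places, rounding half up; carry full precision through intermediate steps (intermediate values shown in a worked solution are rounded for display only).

σ√T = 0.1323·√1.542 = 0.164287
d₁ = (ln(S/K) + (r+σ²/2)T) / (σ√T) = (ln(43.39/48.85) + (0.0109+0.1323²/2)·1.542) / 0.164287 = (-0.118525 + 0.030303) / 0.164287 = -0.537004
d₂ = d₁ − σ√T = -0.537004 − 0.164287 = -0.701291
e^{−rT} = e^{−0.0109·1.542} = 0.983333
N(d₁) = 0.295632,  N(d₂) = 0.241561
Call price V = S·N(d₁) − K·e^{−rT}·N(d₂) = 12.827491 − 11.603569 = 1.223922
φ(d₁) = (1/√(2π))·e^{−d₁²/2} = 0.345375
Θ = −S·φ(d₁)·σ/(2√T) − r·K·e^{−rT}·N(d₂) = −0.798303 − 0.126479 = -0.924782

price = 1.223922
Θ = -0.924782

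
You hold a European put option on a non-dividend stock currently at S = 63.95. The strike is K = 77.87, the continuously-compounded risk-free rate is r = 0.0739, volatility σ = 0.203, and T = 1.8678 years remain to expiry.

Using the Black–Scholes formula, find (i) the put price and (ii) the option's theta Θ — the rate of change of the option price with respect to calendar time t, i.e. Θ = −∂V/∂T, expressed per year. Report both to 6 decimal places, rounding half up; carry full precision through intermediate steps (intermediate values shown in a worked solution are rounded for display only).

σ√T = 0.203·√1.8678 = 0.277435
d₁ = (ln(S/K) + (r+σ²/2)T) / (σ√T) = (ln(63.95/77.87) + (0.0739+0.203²/2)·1.8678) / 0.277435 = (-0.196939 + 0.176516) / 0.277435 = -0.073616
d₂ = d₁ − σ√T = -0.073616 − 0.277435 = -0.351051
e^{−rT} = e^{−0.0739·1.8678} = 0.871072
N(−d₁) = 0.529342,  N(−d₂) = 0.637225
Put price V = K·e^{−rT}·N(−d₂) − S·N(−d₁) = 43.223226 − 33.851430 = 9.371795
φ(d₁) = (1/√(2π))·e^{−d₁²/2} = 0.397863
Θ = −S·φ(d₁)·σ/(2√T) + r·K·e^{−rT}·N(−d₂) = −1.889621 + 3.194196 = 1.304576

price = 9.371795
Θ = 1.304576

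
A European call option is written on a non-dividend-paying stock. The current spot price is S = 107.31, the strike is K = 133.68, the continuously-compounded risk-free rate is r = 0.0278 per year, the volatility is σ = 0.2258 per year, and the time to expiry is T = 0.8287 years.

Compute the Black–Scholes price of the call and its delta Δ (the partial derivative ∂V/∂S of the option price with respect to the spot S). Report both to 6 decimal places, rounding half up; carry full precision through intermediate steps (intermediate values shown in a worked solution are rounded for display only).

σ√T = 0.2258·√0.8287 = 0.205552
d₁ = (ln(S/K) + (r+σ²/2)T) / (σ√T) = (ln(107.31/133.68) + (0.0278+0.2258²/2)·0.8287) / 0.205552 = (-0.219727 + 0.044164) / 0.205552 = -0.854105
d₂ = d₁ − σ√T = -0.854105 − 0.205552 = -1.059657
e^{−rT} = e^{−0.0278·0.8287} = 0.977225
N(d₁) = 0.196524,  N(d₂) = 0.144650
Call price V = S·N(d₁) − K·e^{−rT}·N(d₂) = 21.088937 − 18.896467 = 2.192470
Δ = N(d₁) = 0.196524

price = 2.192470
Δ = 0.196524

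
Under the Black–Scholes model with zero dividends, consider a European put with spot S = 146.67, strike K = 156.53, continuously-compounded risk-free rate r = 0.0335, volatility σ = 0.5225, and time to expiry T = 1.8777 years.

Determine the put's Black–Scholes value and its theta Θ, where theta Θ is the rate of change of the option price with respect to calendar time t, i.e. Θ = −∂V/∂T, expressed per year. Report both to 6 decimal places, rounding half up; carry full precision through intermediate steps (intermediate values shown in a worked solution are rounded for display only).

σ√T = 0.5225·√1.8777 = 0.715978
d₁ = (ln(S/K) + (r+σ²/2)T) / (σ√T) = (ln(146.67/156.53) + (0.0335+0.5225²/2)·1.8777) / 0.715978 = (-0.065063 + 0.319215) / 0.715978 = 0.354973
d₂ = d₁ − σ√T = 0.354973 − 0.715978 = -0.361005
e^{−rT} = e^{−0.0335·1.8777} = 0.939035
N(−d₁) = 0.361305,  N(−d₂) = 0.640952
Put price V = K·e^{−rT}·N(−d₂) − S·N(−d₁) = 94.211690 − 52.992618 = 41.219072
φ(d₁) = (1/√(2π))·e^{−d₁²/2} = 0.374583
Θ = −S·φ(d₁)·σ/(2√T) + r·K·e^{−rT}·N(−d₂) = −10.474488 + 3.156092 = -7.318397

price = 41.219072
Θ = -7.318397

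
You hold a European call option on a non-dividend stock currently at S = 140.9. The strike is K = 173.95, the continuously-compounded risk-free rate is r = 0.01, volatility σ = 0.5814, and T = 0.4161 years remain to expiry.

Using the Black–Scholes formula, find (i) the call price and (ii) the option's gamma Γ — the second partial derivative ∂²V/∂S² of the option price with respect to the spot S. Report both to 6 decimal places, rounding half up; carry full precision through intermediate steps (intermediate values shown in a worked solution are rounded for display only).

σ√T = 0.5814·√0.4161 = 0.375037
d₁ = (ln(S/K) + (r+σ²/2)T) / (σ√T) = (ln(140.9/173.95) + (0.01+0.5814²/2)·0.4161) / 0.375037 = (-0.210717 + 0.074487) / 0.375037 = -0.363245
d₂ = d₁ − σ√T = -0.363245 − 0.375037 = -0.738282
e^{−rT} = e^{−0.01·0.4161} = 0.995848
N(d₁) = 0.358211,  N(d₂) = 0.230172
Call price V = S·N(d₁) − K·e^{−rT}·N(d₂) = 50.471930 − 39.872107 = 10.599823
φ(d₁) = (1/√(2π))·e^{−d₁²/2} = 0.373472
Γ = φ(d₁) / (S·σ·√T) = 0.007068

price = 10.599823
Γ = 0.007068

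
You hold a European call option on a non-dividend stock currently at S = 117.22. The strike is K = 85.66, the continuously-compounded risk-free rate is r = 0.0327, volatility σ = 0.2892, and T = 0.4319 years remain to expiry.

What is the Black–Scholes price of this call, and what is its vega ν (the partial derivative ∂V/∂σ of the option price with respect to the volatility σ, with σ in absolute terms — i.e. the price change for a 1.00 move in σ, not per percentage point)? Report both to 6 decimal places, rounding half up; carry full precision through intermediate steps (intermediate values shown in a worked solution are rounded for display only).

σ√T = 0.2892·√0.4319 = 0.190060
d₁ = (ln(S/K) + (r+σ²/2)T) / (σ√T) = (ln(117.22/85.66) + (0.0327+0.2892²/2)·0.4319) / 0.190060 = (0.313667 + 0.032184) / 0.190060 = 1.819697
d₂ = d₁ − σ√T = 1.819697 − 0.190060 = 1.629638
e^{−rT} = e^{−0.0327·0.4319} = 0.985976
N(d₁) = 0.965597,  N(d₂) = 0.948411
Call price V = S·N(d₁) − K·e^{−rT}·N(d₂) = 113.187332 − 80.101571 = 33.085761
φ(d₁) = (1/√(2π))·e^{−d₁²/2} = 0.076185
ν = S·φ(d₁)·√T = 5.869000

price = 33.085761
ν = 5.869000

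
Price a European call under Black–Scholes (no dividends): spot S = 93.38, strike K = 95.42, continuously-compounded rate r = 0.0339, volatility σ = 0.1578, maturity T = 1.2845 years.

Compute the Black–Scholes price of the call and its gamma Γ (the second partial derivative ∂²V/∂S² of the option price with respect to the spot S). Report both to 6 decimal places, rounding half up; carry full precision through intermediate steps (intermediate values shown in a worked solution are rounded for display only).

price = 7.643695
Γ = 0.023357

σ√T = 0.1578·√1.2845 = 0.178844
d₁ = (ln(S/K) + (r+σ²/2)T) / (σ√T) = (ln(93.38/95.42) + (0.0339+0.1578²/2)·1.2845) / 0.178844 = (-0.021611 + 0.059537) / 0.178844 = 0.212063
d₂ = d₁ − σ√T = 0.212063 − 0.178844 = 0.033219
e^{−rT} = e^{−0.0339·1.2845} = 0.957390
N(d₁) = 0.583971,  N(d₂) = 0.513250
Call price V = S·N(d₁) − K·e^{−rT}·N(d₂) = 54.531204 − 46.887509 = 7.643695
φ(d₁) = (1/√(2π))·e^{−d₁²/2} = 0.390072
Γ = φ(d₁) / (S·σ·√T) = 0.023357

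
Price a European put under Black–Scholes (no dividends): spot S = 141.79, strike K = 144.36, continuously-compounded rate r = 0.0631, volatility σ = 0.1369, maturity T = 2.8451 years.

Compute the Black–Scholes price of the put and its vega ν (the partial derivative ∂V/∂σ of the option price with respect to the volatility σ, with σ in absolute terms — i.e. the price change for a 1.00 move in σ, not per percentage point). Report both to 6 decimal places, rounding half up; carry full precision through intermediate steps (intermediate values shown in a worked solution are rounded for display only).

σ√T = 0.1369·√2.8451 = 0.230915
d₁ = (ln(S/K) + (r+σ²/2)T) / (σ√T) = (ln(141.79/144.36) + (0.0631+0.1369²/2)·2.8451) / 0.230915 = (-0.017963 + 0.206187) / 0.230915 = 0.815121
d₂ = d₁ − σ√T = 0.815121 − 0.230915 = 0.584206
e^{−rT} = e^{−0.0631·2.8451} = 0.835666
N(−d₁) = 0.207502,  N(−d₂) = 0.279541
Put price V = K·e^{−rT}·N(−d₂) − S·N(−d₁) = 33.722934 − 29.421659 = 4.301275
φ(d₁) = (1/√(2π))·e^{−d₁²/2} = 0.286176
ν = S·φ(d₁)·√T = 68.442700

price = 4.301275
ν = 68.442700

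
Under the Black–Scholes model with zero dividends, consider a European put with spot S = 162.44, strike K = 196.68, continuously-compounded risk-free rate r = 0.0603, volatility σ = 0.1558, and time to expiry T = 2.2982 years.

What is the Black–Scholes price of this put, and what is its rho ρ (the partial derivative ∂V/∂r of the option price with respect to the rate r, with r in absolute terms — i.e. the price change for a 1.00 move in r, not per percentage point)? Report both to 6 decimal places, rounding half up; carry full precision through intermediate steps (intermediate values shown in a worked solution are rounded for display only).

σ√T = 0.1558·√2.2982 = 0.236190
d₁ = (ln(S/K) + (r+σ²/2)T) / (σ√T) = (ln(162.44/196.68) + (0.0603+0.1558²/2)·2.2982) / 0.236190 = (-0.191269 + 0.166474) / 0.236190 = -0.104979
d₂ = d₁ − σ√T = -0.104979 − 0.236190 = -0.341169
e^{−rT} = e^{−0.0603·2.2982} = 0.870592
N(−d₁) = 0.541804,  N(−d₂) = 0.633512
Put price V = K·e^{−rT}·N(−d₂) − S·N(−d₁) = 108.475036 − 88.010619 = 20.464417
ρ = −K·T·e^{−rT}·N(−d₂) = -249.297327

price = 20.464417
ρ = -249.297327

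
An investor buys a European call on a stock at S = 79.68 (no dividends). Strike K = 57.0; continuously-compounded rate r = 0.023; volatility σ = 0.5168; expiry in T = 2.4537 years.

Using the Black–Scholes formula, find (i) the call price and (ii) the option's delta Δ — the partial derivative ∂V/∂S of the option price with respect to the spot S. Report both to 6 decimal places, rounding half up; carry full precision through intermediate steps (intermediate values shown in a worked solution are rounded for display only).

price = 36.137423
Δ = 0.812799

σ√T = 0.5168·√2.4537 = 0.809531
d₁ = (ln(S/K) + (r+σ²/2)T) / (σ√T) = (ln(79.68/57.0) + (0.023+0.5168²/2)·2.4537) / 0.809531 = (0.334967 + 0.384105) / 0.809531 = 0.888258
d₂ = d₁ − σ√T = 0.888258 − 0.809531 = 0.078728
e^{−rT} = e^{−0.023·2.4537} = 0.945128
N(d₁) = 0.812799,  N(d₂) = 0.531375
Call price V = S·N(d₁) − K·e^{−rT}·N(d₂) = 64.763833 − 28.626410 = 36.137423
Δ = N(d₁) = 0.812799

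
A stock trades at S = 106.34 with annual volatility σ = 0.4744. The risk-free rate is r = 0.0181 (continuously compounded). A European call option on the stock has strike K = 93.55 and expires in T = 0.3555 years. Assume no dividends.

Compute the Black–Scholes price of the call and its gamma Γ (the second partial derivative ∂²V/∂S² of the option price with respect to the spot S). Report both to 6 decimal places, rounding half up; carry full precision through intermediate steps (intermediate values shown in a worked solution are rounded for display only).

σ√T = 0.4744·√0.3555 = 0.282855
d₁ = (ln(S/K) + (r+σ²/2)T) / (σ√T) = (ln(106.34/93.55) + (0.0181+0.4744²/2)·0.3555) / 0.282855 = (0.128145 + 0.046438) / 0.282855 = 0.617219
d₂ = d₁ − σ√T = 0.617219 − 0.282855 = 0.334363
e^{−rT} = e^{−0.0181·0.3555} = 0.993586
N(d₁) = 0.731455,  N(d₂) = 0.630947
Call price V = S·N(d₁) − K·e^{−rT}·N(d₂) = 77.782893 − 58.646531 = 19.136361
φ(d₁) = (1/√(2π))·e^{−d₁²/2} = 0.329751
Γ = φ(d₁) / (S·σ·√T) = 0.010963

price = 19.136361
Γ = 0.010963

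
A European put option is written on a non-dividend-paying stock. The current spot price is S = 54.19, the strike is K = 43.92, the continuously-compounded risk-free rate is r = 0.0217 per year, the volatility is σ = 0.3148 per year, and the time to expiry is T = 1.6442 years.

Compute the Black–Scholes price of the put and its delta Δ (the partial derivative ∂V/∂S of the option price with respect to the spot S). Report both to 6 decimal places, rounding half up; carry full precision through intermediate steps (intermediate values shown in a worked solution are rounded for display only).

price = 3.180467
Δ = -0.208747

σ√T = 0.3148·√1.6442 = 0.403657
d₁ = (ln(S/K) + (r+σ²/2)T) / (σ√T) = (ln(54.19/43.92) + (0.0217+0.3148²/2)·1.6442) / 0.403657 = (0.210127 + 0.117148) / 0.403657 = 0.810776
d₂ = d₁ − σ√T = 0.810776 − 0.403657 = 0.407119
e^{−rT} = e^{−0.0217·1.6442} = 0.964950
N(−d₁) = 0.208747,  N(−d₂) = 0.341960
Put price V = K·e^{−rT}·N(−d₂) − S·N(−d₁) = 14.492476 − 11.312009 = 3.180467
Δ = −N(−d₁) = -0.208747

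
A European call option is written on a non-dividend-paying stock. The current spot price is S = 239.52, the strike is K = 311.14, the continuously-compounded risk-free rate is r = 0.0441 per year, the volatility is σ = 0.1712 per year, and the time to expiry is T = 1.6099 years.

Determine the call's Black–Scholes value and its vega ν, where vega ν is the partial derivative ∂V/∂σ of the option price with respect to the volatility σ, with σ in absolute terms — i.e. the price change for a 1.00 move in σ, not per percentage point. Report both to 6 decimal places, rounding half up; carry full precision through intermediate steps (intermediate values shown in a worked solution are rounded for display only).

σ√T = 0.1712·√1.6099 = 0.217222
d₁ = (ln(S/K) + (r+σ²/2)T) / (σ√T) = (ln(239.52/311.14) + (0.0441+0.1712²/2)·1.6099) / 0.217222 = (-0.261606 + 0.094589) / 0.217222 = -0.768877
d₂ = d₁ − σ√T = -0.768877 − 0.217222 = -0.986099
e^{−rT} = e^{−0.0441·1.6099} = 0.931465
N(d₁) = 0.220983,  N(d₂) = 0.162042
Call price V = S·N(d₁) − K·e^{−rT}·N(d₂) = 52.929869 − 46.962451 = 5.967418
φ(d₁) = (1/√(2π))·e^{−d₁²/2} = 0.296851
ν = S·φ(d₁)·√T = 90.215233

price = 5.967418
ν = 90.215233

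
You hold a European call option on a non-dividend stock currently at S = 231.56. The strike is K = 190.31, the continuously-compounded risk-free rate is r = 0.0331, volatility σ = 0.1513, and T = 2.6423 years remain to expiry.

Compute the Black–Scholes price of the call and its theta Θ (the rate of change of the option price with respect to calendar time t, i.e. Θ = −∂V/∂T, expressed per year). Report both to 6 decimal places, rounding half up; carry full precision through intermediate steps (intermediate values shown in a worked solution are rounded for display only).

σ√T = 0.1513·√2.6423 = 0.245940
d₁ = (ln(S/K) + (r+σ²/2)T) / (σ√T) = (ln(231.56/190.31) + (0.0331+0.1513²/2)·2.6423) / 0.245940 = (0.196185 + 0.117703) / 0.245940 = 1.276277
d₂ = d₁ − σ√T = 1.276277 − 0.245940 = 1.030337
e^{−rT} = e^{−0.0331·2.6423} = 0.916255
N(d₁) = 0.899071,  N(d₂) = 0.848574
Call price V = S·N(d₁) − K·e^{−rT}·N(d₂) = 208.188929 − 147.968025 = 60.220904
φ(d₁) = (1/√(2π))·e^{−d₁²/2} = 0.176686
Θ = −S·φ(d₁)·σ/(2√T) − r·K·e^{−rT}·N(d₂) = −1.904075 − 4.897742 = -6.801816

price = 60.220904
Θ = -6.801816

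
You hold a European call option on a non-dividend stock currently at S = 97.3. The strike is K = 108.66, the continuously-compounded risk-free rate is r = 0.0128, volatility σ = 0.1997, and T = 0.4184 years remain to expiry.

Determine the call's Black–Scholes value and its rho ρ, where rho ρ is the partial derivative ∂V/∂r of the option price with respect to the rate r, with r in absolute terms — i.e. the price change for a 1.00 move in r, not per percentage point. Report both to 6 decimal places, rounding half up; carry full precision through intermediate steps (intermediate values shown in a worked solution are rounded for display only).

price = 1.553158
ρ = 8.590845

σ√T = 0.1997·√0.4184 = 0.129174
d₁ = (ln(S/K) + (r+σ²/2)T) / (σ√T) = (ln(97.3/108.66) + (0.0128+0.1997²/2)·0.4184) / 0.129174 = (-0.110425 + 0.013698) / 0.129174 = -0.748808
d₂ = d₁ − σ√T = -0.748808 − 0.129174 = -0.877982
e^{−rT} = e^{−0.0128·0.4184} = 0.994659
N(d₁) = 0.226986,  N(d₂) = 0.189977
Call price V = S·N(d₁) − K·e^{−rT}·N(d₂) = 22.085770 − 20.532612 = 1.553158
ρ = K·T·e^{−rT}·N(d₂) = 8.590845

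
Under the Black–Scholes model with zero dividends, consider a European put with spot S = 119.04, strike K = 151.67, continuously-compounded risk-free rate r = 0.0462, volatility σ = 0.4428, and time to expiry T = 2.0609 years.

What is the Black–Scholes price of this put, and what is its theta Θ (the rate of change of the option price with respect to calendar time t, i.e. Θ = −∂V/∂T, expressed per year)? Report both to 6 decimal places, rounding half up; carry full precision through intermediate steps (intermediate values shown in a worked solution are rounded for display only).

price = 42.289450
Θ = -2.782721

σ√T = 0.4428·√2.0609 = 0.635676
d₁ = (ln(S/K) + (r+σ²/2)T) / (σ√T) = (ln(119.04/151.67) + (0.0462+0.4428²/2)·2.0609) / 0.635676 = (-0.242248 + 0.297256) / 0.635676 = 0.086535
d₂ = d₁ − σ√T = 0.086535 − 0.635676 = -0.549141
e^{−rT} = e^{−0.0462·2.0609} = 0.909179
N(−d₁) = 0.465521,  N(−d₂) = 0.708546
Put price V = K·e^{−rT}·N(−d₂) − S·N(−d₁) = 97.705018 − 55.415567 = 42.289450
φ(d₁) = (1/√(2π))·e^{−d₁²/2} = 0.397451
Θ = −S·φ(d₁)·σ/(2√T) + r·K·e^{−rT}·N(−d₂) = −7.296693 + 4.513972 = -2.782721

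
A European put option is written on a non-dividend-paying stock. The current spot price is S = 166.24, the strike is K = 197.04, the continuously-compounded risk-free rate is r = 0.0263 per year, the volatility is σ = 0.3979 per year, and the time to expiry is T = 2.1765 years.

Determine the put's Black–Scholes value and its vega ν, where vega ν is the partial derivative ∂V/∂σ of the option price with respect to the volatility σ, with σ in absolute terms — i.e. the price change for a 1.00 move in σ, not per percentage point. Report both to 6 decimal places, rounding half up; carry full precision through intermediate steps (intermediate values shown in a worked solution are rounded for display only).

price = 51.313780
ν = 97.339520

σ√T = 0.3979·√2.1765 = 0.587021
d₁ = (ln(S/K) + (r+σ²/2)T) / (σ√T) = (ln(166.24/197.04) + (0.0263+0.3979²/2)·2.1765) / 0.587021 = (-0.169974 + 0.229538) / 0.587021 = 0.101469
d₂ = d₁ − σ√T = 0.101469 − 0.587021 = -0.485552
e^{−rT} = e^{−0.0263·2.1765} = 0.944366
N(−d₁) = 0.459589,  N(−d₂) = 0.686357
Put price V = K·e^{−rT}·N(−d₂) − S·N(−d₁) = 127.715882 − 76.402103 = 51.313780
φ(d₁) = (1/√(2π))·e^{−d₁²/2} = 0.396894
ν = S·φ(d₁)·√T = 97.339520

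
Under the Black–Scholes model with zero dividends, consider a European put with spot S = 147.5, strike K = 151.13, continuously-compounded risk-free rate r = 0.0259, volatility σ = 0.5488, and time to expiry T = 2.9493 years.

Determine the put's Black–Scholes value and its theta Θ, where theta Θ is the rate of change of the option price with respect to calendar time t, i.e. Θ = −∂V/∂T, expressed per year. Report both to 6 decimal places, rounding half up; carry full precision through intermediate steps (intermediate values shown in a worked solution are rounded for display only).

σ√T = 0.5488·√2.9493 = 0.942483
d₁ = (ln(S/K) + (r+σ²/2)T) / (σ√T) = (ln(147.5/151.13) + (0.0259+0.5488²/2)·2.9493) / 0.942483 = (-0.024312 + 0.520524) / 0.942483 = 0.526494
d₂ = d₁ − σ√T = 0.526494 − 0.942483 = -0.415989
e^{−rT} = e^{−0.0259·2.9493} = 0.926458
N(−d₁) = 0.299272,  N(−d₂) = 0.661291
Put price V = K·e^{−rT}·N(−d₂) − S·N(−d₁) = 92.591020 − 44.142687 = 48.448333
φ(d₁) = (1/√(2π))·e^{−d₁²/2} = 0.347310
Θ = −S·φ(d₁)·σ/(2√T) + r·K·e^{−rT}·N(−d₂) = −8.185295 + 2.398107 = -5.787188

price = 48.448333
Θ = -5.787188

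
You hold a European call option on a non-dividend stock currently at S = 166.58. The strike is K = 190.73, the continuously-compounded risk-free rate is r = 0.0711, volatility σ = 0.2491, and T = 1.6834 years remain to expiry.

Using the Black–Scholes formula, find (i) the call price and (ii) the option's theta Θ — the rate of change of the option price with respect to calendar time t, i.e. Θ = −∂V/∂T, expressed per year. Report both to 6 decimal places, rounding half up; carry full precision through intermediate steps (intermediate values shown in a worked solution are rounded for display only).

σ√T = 0.2491·√1.6834 = 0.323197
d₁ = (ln(S/K) + (r+σ²/2)T) / (σ√T) = (ln(166.58/190.73) + (0.0711+0.2491²/2)·1.6834) / 0.323197 = (-0.135383 + 0.171918) / 0.323197 = 0.113042
d₂ = d₁ − σ√T = 0.113042 − 0.323197 = -0.210155
e^{−rT} = e^{−0.0711·1.6834} = 0.887196
N(d₁) = 0.545001,  N(d₂) = 0.416773
Call price V = S·N(d₁) − K·e^{−rT}·N(d₂) = 90.786313 − 70.524212 = 20.262101
φ(d₁) = (1/√(2π))·e^{−d₁²/2} = 0.396401
Θ = −S·φ(d₁)·σ/(2√T) − r·K·e^{−rT}·N(d₂) = −6.338817 − 5.014271 = -11.353088

price = 20.262101
Θ = -11.353088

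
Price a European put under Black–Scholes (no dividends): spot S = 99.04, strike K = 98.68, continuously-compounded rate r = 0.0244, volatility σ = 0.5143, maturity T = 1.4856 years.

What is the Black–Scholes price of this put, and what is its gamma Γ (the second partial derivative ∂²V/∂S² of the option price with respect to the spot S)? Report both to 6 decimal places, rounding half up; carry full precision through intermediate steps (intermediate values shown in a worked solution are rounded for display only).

price = 22.002075
Γ = 0.005985

σ√T = 0.5143·√1.4856 = 0.626856
d₁ = (ln(S/K) + (r+σ²/2)T) / (σ√T) = (ln(99.04/98.68) + (0.0244+0.5143²/2)·1.4856) / 0.626856 = (0.003642 + 0.232723) / 0.626856 = 0.377063
d₂ = d₁ − σ√T = 0.377063 − 0.626856 = -0.249792
e^{−rT} = e^{−0.0244·1.4856} = 0.964400
N(−d₁) = 0.353063,  N(−d₂) = 0.598626
Put price V = K·e^{−rT}·N(−d₂) − S·N(−d₁) = 56.969470 − 34.967395 = 22.002075
φ(d₁) = (1/√(2π))·e^{−d₁²/2} = 0.371567
Γ = φ(d₁) / (S·σ·√T) = 0.005985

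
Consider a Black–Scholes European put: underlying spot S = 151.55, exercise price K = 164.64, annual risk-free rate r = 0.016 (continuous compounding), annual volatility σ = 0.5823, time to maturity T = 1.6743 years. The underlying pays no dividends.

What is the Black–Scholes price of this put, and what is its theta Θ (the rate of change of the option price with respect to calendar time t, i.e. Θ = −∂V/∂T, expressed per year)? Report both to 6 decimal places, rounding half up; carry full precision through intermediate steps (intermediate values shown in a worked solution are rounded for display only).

σ√T = 0.5823·√1.6743 = 0.753466
d₁ = (ln(S/K) + (r+σ²/2)T) / (σ√T) = (ln(151.55/164.64) + (0.016+0.5823²/2)·1.6743) / 0.753466 = (-0.082846 + 0.310644) / 0.753466 = 0.302334
d₂ = d₁ − σ√T = 0.302334 − 0.753466 = -0.451132
e^{−rT} = e^{−0.016·1.6743} = 0.973567
N(−d₁) = 0.381199,  N(−d₂) = 0.674053
Put price V = K·e^{−rT}·N(−d₂) − S·N(−d₁) = 108.042575 − 57.770663 = 50.271913
φ(d₁) = (1/√(2π))·e^{−d₁²/2} = 0.381120
Θ = −S·φ(d₁)·σ/(2√T) + r·K·e^{−rT}·N(−d₂) = −12.996237 + 1.728681 = -11.267556

price = 50.271913
Θ = -11.267556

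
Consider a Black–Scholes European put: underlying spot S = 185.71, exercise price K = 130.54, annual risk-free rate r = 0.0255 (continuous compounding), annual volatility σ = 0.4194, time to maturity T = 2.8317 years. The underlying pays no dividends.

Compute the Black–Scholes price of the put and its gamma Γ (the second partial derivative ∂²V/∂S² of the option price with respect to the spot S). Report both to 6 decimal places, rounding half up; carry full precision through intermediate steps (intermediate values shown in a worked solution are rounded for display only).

σ√T = 0.4194·√2.8317 = 0.705752
d₁ = (ln(S/K) + (r+σ²/2)T) / (σ√T) = (ln(185.71/130.54) + (0.0255+0.4194²/2)·2.8317) / 0.705752 = (0.352507 + 0.321251) / 0.705752 = 0.954667
d₂ = d₁ − σ√T = 0.954667 − 0.705752 = 0.248915
e^{−rT} = e^{−0.0255·2.8317} = 0.930337
N(−d₁) = 0.169873,  N(−d₂) = 0.401713
Put price V = K·e^{−rT}·N(−d₂) − S·N(−d₁) = 48.786556 − 31.547140 = 17.239417
φ(d₁) = (1/√(2π))·e^{−d₁²/2} = 0.252932
Γ = φ(d₁) / (S·σ·√T) = 0.001930

price = 17.239417
Γ = 0.001930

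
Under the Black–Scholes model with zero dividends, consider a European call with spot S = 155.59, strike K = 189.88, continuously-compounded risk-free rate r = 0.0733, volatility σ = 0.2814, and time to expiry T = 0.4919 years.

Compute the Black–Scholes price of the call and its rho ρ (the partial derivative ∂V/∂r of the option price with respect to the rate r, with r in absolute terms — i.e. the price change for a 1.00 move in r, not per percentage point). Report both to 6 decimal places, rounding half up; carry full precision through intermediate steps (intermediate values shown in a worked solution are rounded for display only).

σ√T = 0.2814·√0.4919 = 0.197362
d₁ = (ln(S/K) + (r+σ²/2)T) / (σ√T) = (ln(155.59/189.88) + (0.0733+0.2814²/2)·0.4919) / 0.197362 = (-0.199168 + 0.055532) / 0.197362 = -0.727781
d₂ = d₁ − σ√T = -0.727781 − 0.197362 = -0.925142
e^{−rT} = e^{−0.0733·0.4919} = 0.964586
N(d₁) = 0.233374,  N(d₂) = 0.177446
Call price V = S·N(d₁) − K·e^{−rT}·N(d₂) = 36.310653 − 32.500225 = 3.810428
ρ = K·T·e^{−rT}·N(d₂) = 15.986861

price = 3.810428
ρ = 15.986861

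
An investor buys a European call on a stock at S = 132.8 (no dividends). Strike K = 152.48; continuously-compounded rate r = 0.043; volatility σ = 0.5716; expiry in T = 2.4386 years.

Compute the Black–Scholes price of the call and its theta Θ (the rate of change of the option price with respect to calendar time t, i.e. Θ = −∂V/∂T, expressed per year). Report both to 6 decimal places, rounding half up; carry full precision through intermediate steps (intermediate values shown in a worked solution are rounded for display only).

price = 44.321520
Θ = -10.774004

σ√T = 0.5716·√2.4386 = 0.892612
d₁ = (ln(S/K) + (r+σ²/2)T) / (σ√T) = (ln(132.8/152.48) + (0.043+0.5716²/2)·2.4386) / 0.892612 = (-0.138189 + 0.503237) / 0.892612 = 0.408967
d₂ = d₁ − σ√T = 0.408967 − 0.892612 = -0.483645
e^{−rT} = e^{−0.043·2.4386} = 0.900451
N(d₁) = 0.658718,  N(d₂) = 0.314319
Call price V = S·N(d₁) − K·e^{−rT}·N(d₂) = 87.477738 − 43.156218 = 44.321520
φ(d₁) = (1/√(2π))·e^{−d₁²/2} = 0.366937
Θ = −S·φ(d₁)·σ/(2√T) − r·K·e^{−rT}·N(d₂) = −8.918286 − 1.855717 = -10.774004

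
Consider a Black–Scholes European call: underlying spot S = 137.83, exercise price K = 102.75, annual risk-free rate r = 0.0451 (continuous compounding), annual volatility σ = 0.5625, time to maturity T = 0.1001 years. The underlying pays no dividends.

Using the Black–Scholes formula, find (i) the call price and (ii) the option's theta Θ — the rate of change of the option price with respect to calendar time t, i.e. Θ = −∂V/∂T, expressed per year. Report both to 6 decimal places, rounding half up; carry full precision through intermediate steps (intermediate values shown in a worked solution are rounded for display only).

σ√T = 0.5625·√0.1001 = 0.177967
d₁ = (ln(S/K) + (r+σ²/2)T) / (σ√T) = (ln(137.83/102.75) + (0.0451+0.5625²/2)·0.1001) / 0.177967 = (0.293722 + 0.020351) / 0.177967 = 1.764781
d₂ = d₁ − σ√T = 1.764781 − 0.177967 = 1.586814
e^{−rT} = e^{−0.0451·0.1001} = 0.995496
N(d₁) = 0.961200,  N(d₂) = 0.943723
Call price V = S·N(d₁) − K·e^{−rT}·N(d₂) = 132.482155 − 96.530723 = 35.951432
φ(d₁) = (1/√(2π))·e^{−d₁²/2} = 0.084065
Θ = −S·φ(d₁)·σ/(2√T) − r·K·e^{−rT}·N(d₂) = −10.299940 − 4.353536 = -14.653476

price = 35.951432
Θ = -14.653476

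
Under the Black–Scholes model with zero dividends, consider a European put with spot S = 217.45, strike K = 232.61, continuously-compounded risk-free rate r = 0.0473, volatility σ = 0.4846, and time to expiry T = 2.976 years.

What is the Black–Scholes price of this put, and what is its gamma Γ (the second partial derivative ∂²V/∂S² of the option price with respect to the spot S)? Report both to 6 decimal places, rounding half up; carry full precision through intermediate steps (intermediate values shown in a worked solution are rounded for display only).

price = 60.526875
Γ = 0.001931

σ√T = 0.4846·√2.976 = 0.835988
d₁ = (ln(S/K) + (r+σ²/2)T) / (σ√T) = (ln(217.45/232.61) + (0.0473+0.4846²/2)·2.976) / 0.835988 = (-0.067394 + 0.490202) / 0.835988 = 0.505759
d₂ = d₁ − σ√T = 0.505759 − 0.835988 = -0.330229
e^{−rT} = e^{−0.0473·2.976} = 0.868694
N(−d₁) = 0.306513,  N(−d₂) = 0.629386
Put price V = K·e^{−rT}·N(−d₂) − S·N(−d₁) = 127.178118 − 66.651243 = 60.526875
φ(d₁) = (1/√(2π))·e^{−d₁²/2} = 0.351047
Γ = φ(d₁) / (S·σ·√T) = 0.001931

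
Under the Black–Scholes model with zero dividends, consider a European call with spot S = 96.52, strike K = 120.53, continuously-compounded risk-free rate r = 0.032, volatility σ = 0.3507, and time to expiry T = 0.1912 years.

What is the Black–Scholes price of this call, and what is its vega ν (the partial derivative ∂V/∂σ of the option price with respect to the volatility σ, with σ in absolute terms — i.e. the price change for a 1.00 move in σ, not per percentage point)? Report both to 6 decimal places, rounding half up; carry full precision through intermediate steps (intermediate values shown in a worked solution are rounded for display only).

σ√T = 0.3507·√0.1912 = 0.153349
d₁ = (ln(S/K) + (r+σ²/2)T) / (σ√T) = (ln(96.52/120.53) + (0.032+0.3507²/2)·0.1912) / 0.153349 = (-0.222148 + 0.017876) / 0.153349 = -1.332077
d₂ = d₁ − σ√T = -1.332077 − 0.153349 = -1.485426
e^{−rT} = e^{−0.032·0.1912} = 0.993900
N(d₁) = 0.091417,  N(d₂) = 0.068716
Call price V = S·N(d₁) − K·e^{−rT}·N(d₂) = 8.823605 − 8.231761 = 0.591844
φ(d₁) = (1/√(2π))·e^{−d₁²/2} = 0.164285
ν = S·φ(d₁)·√T = 6.933599

price = 0.591844
ν = 6.933599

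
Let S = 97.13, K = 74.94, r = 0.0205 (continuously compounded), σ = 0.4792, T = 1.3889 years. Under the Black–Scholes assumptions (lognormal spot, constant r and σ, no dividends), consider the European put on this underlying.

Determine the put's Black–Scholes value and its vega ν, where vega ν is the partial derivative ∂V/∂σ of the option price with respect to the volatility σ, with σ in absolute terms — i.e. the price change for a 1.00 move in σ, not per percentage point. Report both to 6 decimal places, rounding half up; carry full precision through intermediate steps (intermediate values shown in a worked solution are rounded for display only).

price = 9.067781
ν = 33.371431

σ√T = 0.4792·√1.3889 = 0.564745
d₁ = (ln(S/K) + (r+σ²/2)T) / (σ√T) = (ln(97.13/74.94) + (0.0205+0.4792²/2)·1.3889) / 0.564745 = (0.259362 + 0.187941) / 0.564745 = 0.792045
d₂ = d₁ − σ√T = 0.792045 − 0.564745 = 0.227300
e^{−rT} = e^{−0.0205·1.3889} = 0.971929
N(−d₁) = 0.214167,  N(−d₂) = 0.410095
Put price V = K·e^{−rT}·N(−d₂) − S·N(−d₁) = 29.869844 − 20.802063 = 9.067781
φ(d₁) = (1/√(2π))·e^{−d₁²/2} = 0.291532
ν = S·φ(d₁)·√T = 33.371431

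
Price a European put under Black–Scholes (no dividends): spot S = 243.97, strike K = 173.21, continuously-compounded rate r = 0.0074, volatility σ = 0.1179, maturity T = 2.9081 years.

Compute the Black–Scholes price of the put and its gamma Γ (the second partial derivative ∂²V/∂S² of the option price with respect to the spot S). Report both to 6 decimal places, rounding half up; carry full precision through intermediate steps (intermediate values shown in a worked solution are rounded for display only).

σ√T = 0.1179·√2.9081 = 0.201057
d₁ = (ln(S/K) + (r+σ²/2)T) / (σ√T) = (ln(243.97/173.21) + (0.0074+0.1179²/2)·2.9081) / 0.201057 = (0.342541 + 0.041732) / 0.201057 = 1.911264
d₂ = d₁ − σ√T = 1.911264 − 0.201057 = 1.710207
e^{−rT} = e^{−0.0074·2.9081} = 0.978710
N(−d₁) = 0.027985,  N(−d₂) = 0.043614
Put price V = K·e^{−rT}·N(−d₂) − S·N(−d₁) = 7.393509 − 6.827581 = 0.565928
φ(d₁) = (1/√(2π))·e^{−d₁²/2} = 0.064222
Γ = φ(d₁) / (S·σ·√T) = 0.001309

price = 0.565928
Γ = 0.001309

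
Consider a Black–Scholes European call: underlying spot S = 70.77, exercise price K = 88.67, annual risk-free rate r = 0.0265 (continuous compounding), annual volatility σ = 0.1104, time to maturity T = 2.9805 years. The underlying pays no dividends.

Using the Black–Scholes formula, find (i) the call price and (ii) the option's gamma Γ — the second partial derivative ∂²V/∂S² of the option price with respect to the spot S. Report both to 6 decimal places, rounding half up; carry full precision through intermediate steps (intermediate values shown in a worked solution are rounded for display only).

price = 1.838226
Γ = 0.023577

σ√T = 0.1104·√2.9805 = 0.190596
d₁ = (ln(S/K) + (r+σ²/2)T) / (σ√T) = (ln(70.77/88.67) + (0.0265+0.1104²/2)·2.9805) / 0.190596 = (-0.225486 + 0.097147) / 0.190596 = -0.673361
d₂ = d₁ − σ√T = -0.673361 − 0.190596 = -0.863956
e^{−rT} = e^{−0.0265·2.9805} = 0.924055
N(d₁) = 0.250359,  N(d₂) = 0.193806
Call price V = S·N(d₁) − K·e^{−rT}·N(d₂) = 17.717905 − 15.879680 = 1.838226
φ(d₁) = (1/√(2π))·e^{−d₁²/2} = 0.318019
Γ = φ(d₁) / (S·σ·√T) = 0.023577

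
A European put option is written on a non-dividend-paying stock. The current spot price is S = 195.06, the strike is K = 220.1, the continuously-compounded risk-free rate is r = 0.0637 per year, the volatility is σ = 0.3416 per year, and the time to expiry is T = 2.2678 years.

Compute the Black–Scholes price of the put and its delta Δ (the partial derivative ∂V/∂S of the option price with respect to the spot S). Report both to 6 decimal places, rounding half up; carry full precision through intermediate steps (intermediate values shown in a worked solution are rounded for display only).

price = 36.888564
Δ = -0.380849

σ√T = 0.3416·√2.2678 = 0.514423
d₁ = (ln(S/K) + (r+σ²/2)T) / (σ√T) = (ln(195.06/220.1) + (0.0637+0.3416²/2)·2.2678) / 0.514423 = (-0.120775 + 0.276774) / 0.514423 = 0.303252
d₂ = d₁ − σ√T = 0.303252 − 0.514423 = -0.211171
e^{−rT} = e^{−0.0637·2.2678} = 0.865491
N(−d₁) = 0.380849,  N(−d₂) = 0.583623
Put price V = K·e^{−rT}·N(−d₂) − S·N(−d₁) = 111.176989 − 74.288425 = 36.888564
Δ = −N(−d₁) = -0.380849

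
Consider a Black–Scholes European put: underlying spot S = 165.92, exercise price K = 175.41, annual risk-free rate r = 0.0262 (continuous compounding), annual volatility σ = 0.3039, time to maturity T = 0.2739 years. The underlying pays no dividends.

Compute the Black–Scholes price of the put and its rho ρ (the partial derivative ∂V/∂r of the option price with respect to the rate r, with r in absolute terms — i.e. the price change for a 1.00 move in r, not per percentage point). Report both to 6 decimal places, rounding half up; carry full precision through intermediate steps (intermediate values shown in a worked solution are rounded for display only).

price = 15.390488
ρ = -30.984479

σ√T = 0.3039·√0.2739 = 0.159047
d₁ = (ln(S/K) + (r+σ²/2)T) / (σ√T) = (ln(165.92/175.41) + (0.0262+0.3039²/2)·0.2739) / 0.159047 = (-0.055620 + 0.019824) / 0.159047 = -0.225066
d₂ = d₁ − σ√T = -0.225066 − 0.159047 = -0.384113
e^{−rT} = e^{−0.0262·0.2739} = 0.992850
N(−d₁) = 0.589036,  N(−d₂) = 0.649553
Put price V = K·e^{−rT}·N(−d₂) − S·N(−d₁) = 113.123325 − 97.732837 = 15.390488
ρ = −K·T·e^{−rT}·N(−d₂) = -30.984479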